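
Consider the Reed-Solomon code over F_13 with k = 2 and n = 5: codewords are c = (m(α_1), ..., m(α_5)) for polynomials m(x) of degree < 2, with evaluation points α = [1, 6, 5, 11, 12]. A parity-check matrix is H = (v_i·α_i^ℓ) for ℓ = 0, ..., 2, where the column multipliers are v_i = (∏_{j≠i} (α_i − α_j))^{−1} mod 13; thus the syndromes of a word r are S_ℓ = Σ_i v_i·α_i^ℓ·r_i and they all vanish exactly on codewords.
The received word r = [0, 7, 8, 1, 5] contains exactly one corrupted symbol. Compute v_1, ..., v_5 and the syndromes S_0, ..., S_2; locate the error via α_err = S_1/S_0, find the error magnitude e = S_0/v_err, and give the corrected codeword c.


S = (5, 12, 8), error at position 3, error magnitude e = 5, c = [0, 7, 3, 1, 5].

Step 1: column multipliers v_i = (∏_{j≠i}(α_i − α_j))^{−1} mod 13.
  i = 1 (α = 1): (1−6)(1−5)(1−11)(1−12) = (−5)·(−4)·(−10)·(−11) = 2200 ≡ 3, so v_1 = 3^{−1} = 9 (mod 13).
  i = 2 (α = 6): (6−1)(6−5)(6−11)(6−12) = 5·1·(−5)·(−6) = 150 ≡ 7, so v_2 = 7^{−1} = 2 (mod 13).
  i = 3 (α = 5): (5−1)(5−6)(5−11)(5−12) = 4·(−1)·(−6)·(−7) = −168 ≡ 1, so v_3 = 1^{−1} = 1 (mod 13).
  i = 4 (α = 11): (11−1)(11−6)(11−5)(11−12) = 10·5·6·(−1) = −300 ≡ 12, so v_4 = 12^{−1} = 12 (mod 13).
  i = 5 (α = 12): (12−1)(12−6)(12−5)(12−11) = 11·6·7·1 = 462 ≡ 7, so v_5 = 7^{−1} = 2 (mod 13).
  v = [9, 2, 1, 12, 2].
Step 2: syndromes of r = [0, 7, 8, 1, 5] (all sums mod 13).
  S_0 = Σ v_i r_i = 9·0 + 2·7 + 1·8 + 12·1 + 2·5 = 44 ≡ 5.
  S_1 = Σ v_i α_i r_i = 9·1·0 + 2·6·7 + 1·5·8 + 12·11·1 + 2·12·5 = 376 ≡ 12.
  α_i^2 mod 13 = [1, 10, 12, 4, 1].
  S_2 = Σ v_i α_i^2 r_i = 9·1·0 + 2·10·7 + 1·12·8 + 12·4·1 + 2·1·5 = 294 ≡ 8.
  S = (5, 12, 8) ≠ 0, so r is not a codeword (an error is present).
Step 3: locate the error. For a single error e at position i, S_ℓ = v_i·e·α_i^ℓ, so α_err = S_1/S_0.
  S_0^{−1} = 5^{−1} = 8 (mod 13), so α_err = 12·8 = 96 ≡ 5 = α_3. Error position i = 3.
  Consistency check: S_2/S_1 = 8·12 = 96 ≡ 5 = α_err ✓ (single-error assumption holds).
Step 4: error magnitude e = S_0/v_3 = S_0·∏_{j≠3}(α_3 − α_j) = 5·1 = 5 ≡ 5 (mod 13).
Step 5: correct position 3: c_3 = r_3 − e = 8 − 5 ≡ 3 (mod 13). Hence c = [0, 7, 3, 1, 5].
  Check: interpolating c through the α_i gives m(x) = 9 + 4·x (degree < 2) with m(α_i) = c_i for every i, so c is indeed a codeword.


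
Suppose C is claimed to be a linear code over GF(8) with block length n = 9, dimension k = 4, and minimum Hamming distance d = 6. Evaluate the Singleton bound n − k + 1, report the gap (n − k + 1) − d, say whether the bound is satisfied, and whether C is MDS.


Singleton RHS = n − k + 1 = 6, slack = 0, bound satisfied, MDS.

Singleton bound: d ≤ n − k + 1.
Here n = 9, k = 4, so n − k + 1 = 6.
Given d = 6, check d ≤ 6: YES.
Slack = (n − k + 1) − d = 0.
The code is MDS (slack = 0).
Description: the claimed parameters are [9, 4, 6]_8; such a code would be MDS (meets Singleton bound).


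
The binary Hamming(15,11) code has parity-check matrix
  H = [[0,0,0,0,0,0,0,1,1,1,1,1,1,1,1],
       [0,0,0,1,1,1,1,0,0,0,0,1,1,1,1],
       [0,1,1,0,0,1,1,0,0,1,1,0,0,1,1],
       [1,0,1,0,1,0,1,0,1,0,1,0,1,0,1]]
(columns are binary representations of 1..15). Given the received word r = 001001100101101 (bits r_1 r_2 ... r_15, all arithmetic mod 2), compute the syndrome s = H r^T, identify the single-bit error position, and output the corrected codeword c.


s = (0, 1, 1, 0)^T, error position = 6, corrected codeword c = 001000100101101

Compute s = H r^T mod 2 one row at a time:
  s_1 = 0 + 0 + 1 + 0 + 1 + 1 + 0 + 1 = 4 ≡ 0 (mod 2).
  s_2 = 0 + 0 + 1 + 1 + 1 + 1 + 0 + 1 = 5 ≡ 1 (mod 2).
  s_3 = 0 + 1 + 1 + 1 + 1 + 0 + 0 + 1 = 5 ≡ 1 (mod 2).
  s_4 = 0 + 1 + 0 + 1 + 0 + 0 + 1 + 1 = 4 ≡ 0 (mod 2).
s = (0, 1, 1, 0)^T — this equals column 6 of H (binary 0110), so error is at position 6.
Correct: flip bit 6 of r = 001001100101101 to get c = 001000100101101.


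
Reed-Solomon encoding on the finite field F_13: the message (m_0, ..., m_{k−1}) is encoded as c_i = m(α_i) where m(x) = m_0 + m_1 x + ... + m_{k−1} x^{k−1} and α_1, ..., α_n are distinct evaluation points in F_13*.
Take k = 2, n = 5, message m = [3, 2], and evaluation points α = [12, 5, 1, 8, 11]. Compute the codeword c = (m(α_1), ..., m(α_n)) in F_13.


c = [1, 0, 5, 6, 12]

Message polynomial: m(x) = 3 + 2·x (mod 13).
For each evaluation point α_i, compute m(α_i) mod 13:
  α_1 = 12: Horner steps 2 → 1, so m(12) = 1.
  α_2 = 5: Horner steps 2 → 0, so m(5) = 0.
  α_3 = 1: Horner steps 2 → 5, so m(1) = 5.
  α_4 = 8: Horner steps 2 → 6, so m(8) = 6.
  α_5 = 11: Horner steps 2 → 12, so m(11) = 12.
Codeword c = [1, 0, 5, 6, 12] ∈ F_13^5.


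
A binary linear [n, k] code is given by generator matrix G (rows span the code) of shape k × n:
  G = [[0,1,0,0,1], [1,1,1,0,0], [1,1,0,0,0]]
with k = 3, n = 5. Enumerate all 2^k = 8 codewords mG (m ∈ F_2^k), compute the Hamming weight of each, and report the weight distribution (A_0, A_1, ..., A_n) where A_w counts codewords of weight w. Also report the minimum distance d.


Weight distribution: A_0 = 1, A_1 = 1, A_2 = 3, A_3 = 3. Minimum distance d = 1.

Enumerate all 2^3 = 8 messages m ∈ F_2^3.
For each, compute codeword c = mG in F_2^5, then tally its weight.
  m = 000 → c = 00000, weight = 0.
  m = 100 → c = 01001, weight = 2.
  m = 010 → c = 11100, weight = 3.
  m = 110 → c = 10101, weight = 3.
  m = 001 → c = 11000, weight = 2.
  m = 101 → c = 10001, weight = 2.
  m = 011 → c = 00100, weight = 1.
  m = 111 → c = 01101, weight = 3.
Tally weights:
  weight 0: 1 codewords.
  weight 1: 1 codewords.
  weight 2: 3 codewords.
  weight 3: 3 codewords.
Minimum distance d = smallest w > 0 with A_w > 0 = 1.
Sanity: Σ A_w = 8 = 2^3 = 8 ✓.


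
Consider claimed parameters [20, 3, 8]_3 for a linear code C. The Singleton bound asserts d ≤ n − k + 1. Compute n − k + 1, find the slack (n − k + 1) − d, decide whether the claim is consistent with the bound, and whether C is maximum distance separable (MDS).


Singleton RHS = n − k + 1 = 18, slack = 10, bound satisfied, not MDS.

Singleton bound: d ≤ n − k + 1.
Here n = 20, k = 3, so n − k + 1 = 18.
Given d = 8, check d ≤ 18: YES.
Slack = (n − k + 1) − d = 10.
The code is NOT MDS (slack = 10 > 0).
Description: the claimed parameters are [20, 3, 8]_3; such a code would be non-MDS.


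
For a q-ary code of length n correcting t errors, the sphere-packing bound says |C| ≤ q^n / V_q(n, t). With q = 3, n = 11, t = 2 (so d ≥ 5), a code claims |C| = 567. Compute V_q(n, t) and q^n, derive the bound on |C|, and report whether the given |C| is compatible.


V_q(n, t) = 243, q^n = 177147, Hamming bound = 729, |C| = 567 ≤ bound (satisfied).

Step 1: Compute V_q(n, t) = Σ_{j=0}^2 C(n, j) (q−1)^j.
  j = 0: C(11,0)·(2)^0 = 1·1 = 1.
  j = 1: C(11,1)·(2)^1 = 11·2 = 22.
  j = 2: C(11,2)·(2)^2 = 55·4 = 220.
  V_q(n, t) = 1 + 22 + 220 = 243.
Step 2: q^n = 3^11 = 177147.
Step 3: Hamming bound ⌊q^n / V_q(n,t)⌋ = ⌊177147/243⌋ = 729.
Step 4: Compare |C| = 567 to 729: satisfied.
The claimed |C| lies below the Hamming bound.


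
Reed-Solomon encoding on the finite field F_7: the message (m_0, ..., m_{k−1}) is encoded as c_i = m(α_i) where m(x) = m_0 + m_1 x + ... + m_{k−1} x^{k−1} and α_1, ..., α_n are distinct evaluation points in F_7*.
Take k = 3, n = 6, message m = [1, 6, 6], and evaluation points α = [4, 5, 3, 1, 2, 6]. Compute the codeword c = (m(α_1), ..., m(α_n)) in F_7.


c = [2, 6, 3, 6, 2, 1]

Message polynomial: m(x) = 1 + 6·x + 6·x^2 (mod 7).
For each evaluation point α_i, compute m(α_i) mod 7:
  α_1 = 4: Horner steps 6 → 2 → 2, so m(4) = 2.
  α_2 = 5: Horner steps 6 → 1 → 6, so m(5) = 6.
  α_3 = 3: Horner steps 6 → 3 → 3, so m(3) = 3.
  α_4 = 1: Horner steps 6 → 5 → 6, so m(1) = 6.
  α_5 = 2: Horner steps 6 → 4 → 2, so m(2) = 2.
  α_6 = 6: Horner steps 6 → 0 → 1, so m(6) = 1.
Codeword c = [2, 6, 3, 6, 2, 1] ∈ F_7^6.


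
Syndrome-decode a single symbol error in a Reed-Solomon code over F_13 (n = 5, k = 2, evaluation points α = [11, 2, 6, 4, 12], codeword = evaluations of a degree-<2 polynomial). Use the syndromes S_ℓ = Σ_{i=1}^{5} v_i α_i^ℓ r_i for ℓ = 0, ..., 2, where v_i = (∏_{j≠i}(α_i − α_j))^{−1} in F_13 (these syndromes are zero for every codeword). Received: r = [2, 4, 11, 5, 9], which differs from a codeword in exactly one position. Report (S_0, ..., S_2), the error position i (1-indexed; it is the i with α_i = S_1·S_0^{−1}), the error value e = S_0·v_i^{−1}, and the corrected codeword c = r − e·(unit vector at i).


S = (3, 5, 4), error at position 3, error magnitude e = 5, c = [2, 4, 6, 5, 9].

Step 1: column multipliers v_i = (∏_{j≠i}(α_i − α_j))^{−1} mod 13.
  i = 1 (α = 11): (11−2)(11−6)(11−4)(11−12) = 9·5·7·(−1) = −315 ≡ 10, so v_1 = 10^{−1} = 4 (mod 13).
  i = 2 (α = 2): (2−11)(2−6)(2−4)(2−12) = (−9)·(−4)·(−2)·(−10) = 720 ≡ 5, so v_2 = 5^{−1} = 8 (mod 13).
  i = 3 (α = 6): (6−11)(6−2)(6−4)(6−12) = (−5)·4·2·(−6) = 240 ≡ 6, so v_3 = 6^{−1} = 11 (mod 13).
  i = 4 (α = 4): (4−11)(4−2)(4−6)(4−12) = (−7)·2·(−2)·(−8) = −224 ≡ 10, so v_4 = 10^{−1} = 4 (mod 13).
  i = 5 (α = 12): (12−11)(12−2)(12−6)(12−4) = 1·10·6·8 = 480 ≡ 12, so v_5 = 12^{−1} = 12 (mod 13).
  v = [4, 8, 11, 4, 12].
Step 2: syndromes of r = [2, 4, 11, 5, 9] (all sums mod 13).
  S_0 = Σ v_i r_i = 4·2 + 8·4 + 11·11 + 4·5 + 12·9 = 289 ≡ 3.
  S_1 = Σ v_i α_i r_i = 4·11·2 + 8·2·4 + 11·6·11 + 4·4·5 + 12·12·9 = 2254 ≡ 5.
  α_i^2 mod 13 = [4, 4, 10, 3, 1].
  S_2 = Σ v_i α_i^2 r_i = 4·4·2 + 8·4·4 + 11·10·11 + 4·3·5 + 12·1·9 = 1538 ≡ 4.
  S = (3, 5, 4) ≠ 0, so r is not a codeword (an error is present).
Step 3: locate the error. For a single error e at position i, S_ℓ = v_i·e·α_i^ℓ, so α_err = S_1/S_0.
  S_0^{−1} = 3^{−1} = 9 (mod 13), so α_err = 5·9 = 45 ≡ 6 = α_3. Error position i = 3.
  Consistency check: S_2/S_1 = 4·8 = 32 ≡ 6 = α_err ✓ (single-error assumption holds).
Step 4: error magnitude e = S_0/v_3 = S_0·∏_{j≠3}(α_3 − α_j) = 3·6 = 18 ≡ 5 (mod 13).
Step 5: correct position 3: c_3 = r_3 − e = 11 − 5 ≡ 6 (mod 13). Hence c = [2, 4, 6, 5, 9].
  Check: interpolating c through the α_i gives m(x) = 3 + 7·x (degree < 2) with m(α_i) = c_i for every i, so c is indeed a codeword.


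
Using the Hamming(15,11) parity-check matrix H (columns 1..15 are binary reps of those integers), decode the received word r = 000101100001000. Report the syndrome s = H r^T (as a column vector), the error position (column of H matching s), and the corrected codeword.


s = (1, 0, 0, 1)^T, error position = 9, corrected codeword c = 000101101001000

Compute s = H r^T mod 2 one row at a time:
  s_1 = 0 + 0 + 0 + 0 + 1 + 0 + 0 + 0 = 1 ≡ 1 (mod 2).
  s_2 = 1 + 0 + 1 + 1 + 1 + 0 + 0 + 0 = 4 ≡ 0 (mod 2).
  s_3 = 0 + 0 + 1 + 1 + 0 + 0 + 0 + 0 = 2 ≡ 0 (mod 2).
  s_4 = 0 + 0 + 0 + 1 + 0 + 0 + 0 + 0 = 1 ≡ 1 (mod 2).
s = (1, 0, 0, 1)^T — this equals column 9 of H (binary 1001), so error is at position 9.
Correct: flip bit 9 of r = 000101100001000 to get c = 000101101001000.


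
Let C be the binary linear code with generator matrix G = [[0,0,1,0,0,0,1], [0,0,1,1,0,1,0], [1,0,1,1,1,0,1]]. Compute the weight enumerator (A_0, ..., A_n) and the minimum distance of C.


Weight distribution: A_0 = 1, A_2 = 1, A_3 = 3, A_4 = 2, A_5 = 1. Minimum distance d = 2.

Enumerate all 2^3 = 8 messages m ∈ F_2^3.
For each, compute codeword c = mG in F_2^7, then tally its weight.
  m = 000 → c = 0000000, weight = 0.
  m = 100 → c = 0010001, weight = 2.
  m = 010 → c = 0011010, weight = 3.
  m = 110 → c = 0001011, weight = 3.
  m = 001 → c = 1011101, weight = 5.
  m = 101 → c = 1001100, weight = 3.
  m = 011 → c = 1000111, weight = 4.
  m = 111 → c = 1010110, weight = 4.
Tally weights:
  weight 0: 1 codewords.
  weight 2: 1 codewords.
  weight 3: 3 codewords.
  weight 4: 2 codewords.
  weight 5: 1 codewords.
Minimum distance d = smallest w > 0 with A_w > 0 = 2.
Sanity: Σ A_w = 8 = 2^3 = 8 ✓.


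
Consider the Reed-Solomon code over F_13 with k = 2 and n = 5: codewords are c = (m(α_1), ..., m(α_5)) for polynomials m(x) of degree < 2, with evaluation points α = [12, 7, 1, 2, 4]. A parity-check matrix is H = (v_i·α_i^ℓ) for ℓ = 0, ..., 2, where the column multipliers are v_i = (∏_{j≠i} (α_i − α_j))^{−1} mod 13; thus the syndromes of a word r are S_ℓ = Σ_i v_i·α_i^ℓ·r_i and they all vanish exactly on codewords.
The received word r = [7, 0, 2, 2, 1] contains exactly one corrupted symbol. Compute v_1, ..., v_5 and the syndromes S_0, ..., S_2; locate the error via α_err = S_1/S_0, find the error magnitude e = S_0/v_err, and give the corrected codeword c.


S = (12, 11, 9), error at position 4, error magnitude e = 9, c = [7, 0, 2, 6, 1].

Step 1: column multipliers v_i = (∏_{j≠i}(α_i − α_j))^{−1} mod 13.
  i = 1 (α = 12): (12−7)(12−1)(12−2)(12−4) = 5·11·10·8 = 4400 ≡ 6, so v_1 = 6^{−1} = 11 (mod 13).
  i = 2 (α = 7): (7−12)(7−1)(7−2)(7−4) = (−5)·6·5·3 = −450 ≡ 5, so v_2 = 5^{−1} = 8 (mod 13).
  i = 3 (α = 1): (1−12)(1−7)(1−2)(1−4) = (−11)·(−6)·(−1)·(−3) = 198 ≡ 3, so v_3 = 3^{−1} = 9 (mod 13).
  i = 4 (α = 2): (2−12)(2−7)(2−1)(2−4) = (−10)·(−5)·1·(−2) = −100 ≡ 4, so v_4 = 4^{−1} = 10 (mod 13).
  i = 5 (α = 4): (4−12)(4−7)(4−1)(4−2) = (−8)·(−3)·3·2 = 144 ≡ 1, so v_5 = 1^{−1} = 1 (mod 13).
  v = [11, 8, 9, 10, 1].
Step 2: syndromes of r = [7, 0, 2, 2, 1] (all sums mod 13).
  S_0 = Σ v_i r_i = 11·7 + 8·0 + 9·2 + 10·2 + 1·1 = 116 ≡ 12.
  S_1 = Σ v_i α_i r_i = 11·12·7 + 8·7·0 + 9·1·2 + 10·2·2 + 1·4·1 = 986 ≡ 11.
  α_i^2 mod 13 = [1, 10, 1, 4, 3].
  S_2 = Σ v_i α_i^2 r_i = 11·1·7 + 8·10·0 + 9·1·2 + 10·4·2 + 1·3·1 = 178 ≡ 9.
  S = (12, 11, 9) ≠ 0, so r is not a codeword (an error is present).
Step 3: locate the error. For a single error e at position i, S_ℓ = v_i·e·α_i^ℓ, so α_err = S_1/S_0.
  S_0^{−1} = 12^{−1} = 12 (mod 13), so α_err = 11·12 = 132 ≡ 2 = α_4. Error position i = 4.
  Consistency check: S_2/S_1 = 9·6 = 54 ≡ 2 = α_err ✓ (single-error assumption holds).
Step 4: error magnitude e = S_0/v_4 = S_0·∏_{j≠4}(α_4 − α_j) = 12·4 = 48 ≡ 9 (mod 13).
Step 5: correct position 4: c_4 = r_4 − e = 2 − 9 ≡ 6 (mod 13). Hence c = [7, 0, 2, 6, 1].
  Check: interpolating c through the α_i gives m(x) = 11 + 4·x (degree < 2) with m(α_i) = c_i for every i, so c is indeed a codeword.


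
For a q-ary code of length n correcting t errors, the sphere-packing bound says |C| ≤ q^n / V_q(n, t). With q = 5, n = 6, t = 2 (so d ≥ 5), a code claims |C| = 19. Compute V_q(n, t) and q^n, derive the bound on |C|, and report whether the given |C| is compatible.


V_q(n, t) = 265, q^n = 15625, Hamming bound = 58, |C| = 19 ≤ bound (satisfied).

Step 1: Compute V_q(n, t) = Σ_{j=0}^2 C(n, j) (q−1)^j.
  j = 0: C(6,0)·(4)^0 = 1·1 = 1.
  j = 1: C(6,1)·(4)^1 = 6·4 = 24.
  j = 2: C(6,2)·(4)^2 = 15·16 = 240.
  V_q(n, t) = 1 + 24 + 240 = 265.
Step 2: q^n = 5^6 = 15625.
Step 3: Hamming bound ⌊q^n / V_q(n,t)⌋ = ⌊15625/265⌋ = 58.
Step 4: Compare |C| = 19 to 58: satisfied.
The claimed |C| lies below the Hamming bound.


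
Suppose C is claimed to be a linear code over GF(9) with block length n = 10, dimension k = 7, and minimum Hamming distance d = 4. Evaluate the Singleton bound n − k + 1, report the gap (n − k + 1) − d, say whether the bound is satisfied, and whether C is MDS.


Singleton RHS = n − k + 1 = 4, slack = 0, bound satisfied, MDS.

Singleton bound: d ≤ n − k + 1.
Here n = 10, k = 7, so n − k + 1 = 4.
Given d = 4, check d ≤ 4: YES.
Slack = (n − k + 1) − d = 0.
The code is MDS (slack = 0).
Description: the claimed parameters are [10, 7, 4]_9; such a code would be MDS (meets Singleton bound).


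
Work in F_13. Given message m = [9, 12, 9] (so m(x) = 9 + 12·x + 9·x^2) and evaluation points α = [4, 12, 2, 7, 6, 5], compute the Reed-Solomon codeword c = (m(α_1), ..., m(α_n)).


c = [6, 6, 4, 1, 2, 8]

Message polynomial: m(x) = 9 + 12·x + 9·x^2 (mod 13).
For each evaluation point α_i, compute m(α_i) mod 13:
  α_1 = 4: Horner steps 9 → 9 → 6, so m(4) = 6.
  α_2 = 12: Horner steps 9 → 3 → 6, so m(12) = 6.
  α_3 = 2: Horner steps 9 → 4 → 4, so m(2) = 4.
  α_4 = 7: Horner steps 9 → 10 → 1, so m(7) = 1.
  α_5 = 6: Horner steps 9 → 1 → 2, so m(6) = 2.
  α_6 = 5: Horner steps 9 → 5 → 8, so m(5) = 8.
Codeword c = [6, 6, 4, 1, 2, 8] ∈ F_13^6.


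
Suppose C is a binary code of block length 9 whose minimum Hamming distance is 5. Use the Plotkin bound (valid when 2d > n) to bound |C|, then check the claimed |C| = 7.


Plotkin bound M ≤ 10; given |C| = 7 ≤ bound (satisfied).

Check applicability: 2d = 10, n = 9.
2d − n = 1 > 0, so Plotkin applies.
Compute d/(2d−n) = 5/1 ≈ 5.0000.
⌊d/(2d−n)⌋ = 5.
Plotkin bound: M ≤ 2·5 = 10.
Given |C| = 7, check: satisfied.
This |C| is below the Plotkin bound.


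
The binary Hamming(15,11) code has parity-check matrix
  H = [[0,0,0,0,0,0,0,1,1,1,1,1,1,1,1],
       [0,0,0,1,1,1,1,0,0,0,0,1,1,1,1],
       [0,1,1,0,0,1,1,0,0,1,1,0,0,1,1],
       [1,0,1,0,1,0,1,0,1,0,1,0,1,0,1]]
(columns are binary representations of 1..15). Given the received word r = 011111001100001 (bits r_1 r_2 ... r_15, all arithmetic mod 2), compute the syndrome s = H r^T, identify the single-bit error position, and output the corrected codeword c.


s = (1, 0, 1, 0)^T, error position = 10, corrected codeword c = 011111001000001

Compute s = H r^T mod 2 one row at a time:
  s_1 = 0 + 1 + 1 + 0 + 0 + 0 + 0 + 1 = 3 ≡ 1 (mod 2).
  s_2 = 1 + 1 + 1 + 0 + 0 + 0 + 0 + 1 = 4 ≡ 0 (mod 2).
  s_3 = 1 + 1 + 1 + 0 + 1 + 0 + 0 + 1 = 5 ≡ 1 (mod 2).
  s_4 = 0 + 1 + 1 + 0 + 1 + 0 + 0 + 1 = 4 ≡ 0 (mod 2).
s = (1, 0, 1, 0)^T — this equals column 10 of H (binary 1010), so error is at position 10.
Correct: flip bit 10 of r = 011111001100001 to get c = 011111001000001.


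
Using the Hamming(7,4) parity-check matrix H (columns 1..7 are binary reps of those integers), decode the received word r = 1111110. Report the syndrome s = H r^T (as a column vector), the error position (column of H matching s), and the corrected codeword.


s = (1, 1, 1)^T, error position = 7, corrected codeword c = 1111111

Compute s = H r^T mod 2 one row at a time:
  s_1 = 1 + 1 + 1 + 0 = 3 ≡ 1 (mod 2).
  s_2 = 1 + 1 + 1 + 0 = 3 ≡ 1 (mod 2).
  s_3 = 1 + 1 + 1 + 0 = 3 ≡ 1 (mod 2).
s = (1, 1, 1)^T — this equals column 7 of H (binary 111), so error is at position 7.
Correct: flip bit 7 of r = 1111110 to get c = 1111111.


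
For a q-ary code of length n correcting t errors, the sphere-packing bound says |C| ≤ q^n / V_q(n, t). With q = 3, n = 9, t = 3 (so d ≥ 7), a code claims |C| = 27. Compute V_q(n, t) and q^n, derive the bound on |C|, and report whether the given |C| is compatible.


V_q(n, t) = 835, q^n = 19683, Hamming bound = 23, |C| = 27 > bound (violated).

Step 1: Compute V_q(n, t) = Σ_{j=0}^3 C(n, j) (q−1)^j.
  j = 0: C(9,0)·(2)^0 = 1·1 = 1.
  j = 1: C(9,1)·(2)^1 = 9·2 = 18.
  j = 2: C(9,2)·(2)^2 = 36·4 = 144.
  j = 3: C(9,3)·(2)^3 = 84·8 = 672.
  V_q(n, t) = 1 + 18 + 144 + 672 = 835.
Step 2: q^n = 3^9 = 19683.
Step 3: Hamming bound ⌊q^n / V_q(n,t)⌋ = ⌊19683/835⌋ = 23.
Step 4: Compare |C| = 27 to 23: violated.
The claimed |C| lies above the Hamming bound, so no 3-ary code of length 9 with d ≥ 7 can have 27 codewords.


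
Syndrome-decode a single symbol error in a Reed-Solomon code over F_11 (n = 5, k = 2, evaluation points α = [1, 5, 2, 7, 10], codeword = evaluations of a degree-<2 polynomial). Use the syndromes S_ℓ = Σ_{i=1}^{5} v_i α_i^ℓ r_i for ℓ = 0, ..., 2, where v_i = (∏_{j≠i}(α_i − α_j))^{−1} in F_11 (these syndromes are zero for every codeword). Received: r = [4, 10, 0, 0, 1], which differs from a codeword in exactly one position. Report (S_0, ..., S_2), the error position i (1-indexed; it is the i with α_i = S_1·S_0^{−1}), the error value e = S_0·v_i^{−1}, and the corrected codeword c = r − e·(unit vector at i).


S = (6, 9, 8), error at position 4, error magnitude e = 9, c = [4, 10, 0, 2, 1].

Step 1: column multipliers v_i = (∏_{j≠i}(α_i − α_j))^{−1} mod 11.
  i = 1 (α = 1): (1−5)(1−2)(1−7)(1−10) = (−4)·(−1)·(−6)·(−9) = 216 ≡ 7, so v_1 = 7^{−1} = 8 (mod 11).
  i = 2 (α = 5): (5−1)(5−2)(5−7)(5−10) = 4·3·(−2)·(−5) = 120 ≡ 10, so v_2 = 10^{−1} = 10 (mod 11).
  i = 3 (α = 2): (2−1)(2−5)(2−7)(2−10) = 1·(−3)·(−5)·(−8) = −120 ≡ 1, so v_3 = 1^{−1} = 1 (mod 11).
  i = 4 (α = 7): (7−1)(7−5)(7−2)(7−10) = 6·2·5·(−3) = −180 ≡ 7, so v_4 = 7^{−1} = 8 (mod 11).
  i = 5 (α = 10): (10−1)(10−5)(10−2)(10−7) = 9·5·8·3 = 1080 ≡ 2, so v_5 = 2^{−1} = 6 (mod 11).
  v = [8, 10, 1, 8, 6].
Step 2: syndromes of r = [4, 10, 0, 0, 1] (all sums mod 11).
  S_0 = Σ v_i r_i = 8·4 + 10·10 + 1·0 + 8·0 + 6·1 = 138 ≡ 6.
  S_1 = Σ v_i α_i r_i = 8·1·4 + 10·5·10 + 1·2·0 + 8·7·0 + 6·10·1 = 592 ≡ 9.
  α_i^2 mod 11 = [1, 3, 4, 5, 1].
  S_2 = Σ v_i α_i^2 r_i = 8·1·4 + 10·3·10 + 1·4·0 + 8·5·0 + 6·1·1 = 338 ≡ 8.
  S = (6, 9, 8) ≠ 0, so r is not a codeword (an error is present).
Step 3: locate the error. For a single error e at position i, S_ℓ = v_i·e·α_i^ℓ, so α_err = S_1/S_0.
  S_0^{−1} = 6^{−1} = 2 (mod 11), so α_err = 9·2 = 18 ≡ 7 = α_4. Error position i = 4.
  Consistency check: S_2/S_1 = 8·5 = 40 ≡ 7 = α_err ✓ (single-error assumption holds).
Step 4: error magnitude e = S_0/v_4 = S_0·∏_{j≠4}(α_4 − α_j) = 6·7 = 42 ≡ 9 (mod 11).
Step 5: correct position 4: c_4 = r_4 − e = 0 − 9 ≡ 2 (mod 11). Hence c = [4, 10, 0, 2, 1].
  Check: interpolating c through the α_i gives m(x) = 8 + 7·x (degree < 2) with m(α_i) = c_i for every i, so c is indeed a codeword.


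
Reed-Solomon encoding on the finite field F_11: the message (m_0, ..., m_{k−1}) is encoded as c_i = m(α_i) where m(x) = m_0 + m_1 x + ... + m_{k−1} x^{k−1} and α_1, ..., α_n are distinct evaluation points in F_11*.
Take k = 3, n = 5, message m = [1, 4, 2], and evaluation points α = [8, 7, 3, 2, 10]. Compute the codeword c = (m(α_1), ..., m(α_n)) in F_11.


c = [7, 6, 9, 6, 10]

Message polynomial: m(x) = 1 + 4·x + 2·x^2 (mod 11).
For each evaluation point α_i, compute m(α_i) mod 11:
  α_1 = 8: Horner steps 2 → 9 → 7, so m(8) = 7.
  α_2 = 7: Horner steps 2 → 7 → 6, so m(7) = 6.
  α_3 = 3: Horner steps 2 → 10 → 9, so m(3) = 9.
  α_4 = 2: Horner steps 2 → 8 → 6, so m(2) = 6.
  α_5 = 10: Horner steps 2 → 2 → 10, so m(10) = 10.
Codeword c = [7, 6, 9, 6, 10] ∈ F_11^5.


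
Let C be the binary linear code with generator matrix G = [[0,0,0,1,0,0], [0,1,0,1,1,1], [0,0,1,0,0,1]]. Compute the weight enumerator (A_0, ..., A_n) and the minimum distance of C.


Weight distribution: A_0 = 1, A_1 = 1, A_2 = 1, A_3 = 3, A_4 = 2. Minimum distance d = 1.

Enumerate all 2^3 = 8 messages m ∈ F_2^3.
For each, compute codeword c = mG in F_2^6, then tally its weight.
  m = 000 → c = 000000, weight = 0.
  m = 100 → c = 000100, weight = 1.
  m = 010 → c = 010111, weight = 4.
  m = 110 → c = 010011, weight = 3.
  m = 001 → c = 001001, weight = 2.
  m = 101 → c = 001101, weight = 3.
  m = 011 → c = 011110, weight = 4.
  m = 111 → c = 011010, weight = 3.
Tally weights:
  weight 0: 1 codewords.
  weight 1: 1 codewords.
  weight 2: 1 codewords.
  weight 3: 3 codewords.
  weight 4: 2 codewords.
Minimum distance d = smallest w > 0 with A_w > 0 = 1.
Sanity: Σ A_w = 8 = 2^3 = 8 ✓.


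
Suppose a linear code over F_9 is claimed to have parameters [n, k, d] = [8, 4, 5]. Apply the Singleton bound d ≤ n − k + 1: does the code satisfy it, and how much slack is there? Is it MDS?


Singleton RHS = n − k + 1 = 5, slack = 0, bound satisfied, MDS.

Singleton bound: d ≤ n − k + 1.
Here n = 8, k = 4, so n − k + 1 = 5.
Given d = 5, check d ≤ 5: YES.
Slack = (n − k + 1) − d = 0.
The code is MDS (slack = 0).
Description: the claimed parameters are [8, 4, 5]_9; such a code would be MDS (meets Singleton bound).


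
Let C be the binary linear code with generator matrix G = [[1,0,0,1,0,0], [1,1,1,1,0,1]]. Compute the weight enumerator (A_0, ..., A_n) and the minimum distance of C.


Weight distribution: A_0 = 1, A_2 = 1, A_3 = 1, A_5 = 1. Minimum distance d = 2.

Enumerate all 2^2 = 4 messages m ∈ F_2^2.
For each, compute codeword c = mG in F_2^6, then tally its weight.
  m = 00 → c = 000000, weight = 0.
  m = 10 → c = 100100, weight = 2.
  m = 01 → c = 111101, weight = 5.
  m = 11 → c = 011001, weight = 3.
Tally weights:
  weight 0: 1 codewords.
  weight 2: 1 codewords.
  weight 3: 1 codewords.
  weight 5: 1 codewords.
Minimum distance d = smallest w > 0 with A_w > 0 = 2.
Sanity: Σ A_w = 4 = 2^2 = 4 ✓.


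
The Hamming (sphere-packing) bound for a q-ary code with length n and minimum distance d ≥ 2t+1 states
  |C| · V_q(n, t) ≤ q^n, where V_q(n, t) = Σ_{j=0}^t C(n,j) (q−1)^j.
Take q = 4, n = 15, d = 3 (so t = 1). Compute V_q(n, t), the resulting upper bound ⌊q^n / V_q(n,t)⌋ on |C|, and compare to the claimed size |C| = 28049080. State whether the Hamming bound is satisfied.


V_q(n, t) = 46, q^n = 1073741824, Hamming bound = 23342213, |C| = 28049080 > bound (violated).

Step 1: Compute V_q(n, t) = Σ_{j=0}^1 C(n, j) (q−1)^j.
  j = 0: C(15,0)·(3)^0 = 1·1 = 1.
  j = 1: C(15,1)·(3)^1 = 15·3 = 45.
  V_q(n, t) = 1 + 45 = 46.
Step 2: q^n = 4^15 = 1073741824.
Step 3: Hamming bound ⌊q^n / V_q(n,t)⌋ = ⌊1073741824/46⌋ = 23342213.
Step 4: Compare |C| = 28049080 to 23342213: violated.
The claimed |C| lies above the Hamming bound, so no 4-ary code of length 15 with d ≥ 3 can have 28049080 codewords.


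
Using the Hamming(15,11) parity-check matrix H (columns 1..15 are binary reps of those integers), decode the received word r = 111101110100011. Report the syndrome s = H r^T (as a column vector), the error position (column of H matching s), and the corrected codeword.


s = (0, 1, 1, 0)^T, error position = 6, corrected codeword c = 111100110100011

Compute s = H r^T mod 2 one row at a time:
  s_1 = 1 + 0 + 1 + 0 + 0 + 0 + 1 + 1 = 4 ≡ 0 (mod 2).
  s_2 = 1 + 0 + 1 + 1 + 0 + 0 + 1 + 1 = 5 ≡ 1 (mod 2).
  s_3 = 1 + 1 + 1 + 1 + 1 + 0 + 1 + 1 = 7 ≡ 1 (mod 2).
  s_4 = 1 + 1 + 0 + 1 + 0 + 0 + 0 + 1 = 4 ≡ 0 (mod 2).
s = (0, 1, 1, 0)^T — this equals column 6 of H (binary 0110), so error is at position 6.
Correct: flip bit 6 of r = 111101110100011 to get c = 111100110100011.


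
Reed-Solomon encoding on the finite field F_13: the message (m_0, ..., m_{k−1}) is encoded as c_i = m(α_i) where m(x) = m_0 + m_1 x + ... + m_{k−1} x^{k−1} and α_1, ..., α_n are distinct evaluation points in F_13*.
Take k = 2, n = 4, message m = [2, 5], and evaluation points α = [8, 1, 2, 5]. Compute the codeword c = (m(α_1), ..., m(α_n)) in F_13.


c = [3, 7, 12, 1]

Message polynomial: m(x) = 2 + 5·x (mod 13).
For each evaluation point α_i, compute m(α_i) mod 13:
  α_1 = 8: Horner steps 5 → 3, so m(8) = 3.
  α_2 = 1: Horner steps 5 → 7, so m(1) = 7.
  α_3 = 2: Horner steps 5 → 12, so m(2) = 12.
  α_4 = 5: Horner steps 5 → 1, so m(5) = 1.
Codeword c = [3, 7, 12, 1] ∈ F_13^4.


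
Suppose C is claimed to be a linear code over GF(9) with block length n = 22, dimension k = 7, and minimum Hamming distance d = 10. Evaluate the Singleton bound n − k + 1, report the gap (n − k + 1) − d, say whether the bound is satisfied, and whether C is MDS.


Singleton RHS = n − k + 1 = 16, slack = 6, bound satisfied, not MDS.

Singleton bound: d ≤ n − k + 1.
Here n = 22, k = 7, so n − k + 1 = 16.
Given d = 10, check d ≤ 16: YES.
Slack = (n − k + 1) − d = 6.
The code is NOT MDS (slack = 6 > 0).
Description: the claimed parameters are [22, 7, 10]_9; such a code would be non-MDS.


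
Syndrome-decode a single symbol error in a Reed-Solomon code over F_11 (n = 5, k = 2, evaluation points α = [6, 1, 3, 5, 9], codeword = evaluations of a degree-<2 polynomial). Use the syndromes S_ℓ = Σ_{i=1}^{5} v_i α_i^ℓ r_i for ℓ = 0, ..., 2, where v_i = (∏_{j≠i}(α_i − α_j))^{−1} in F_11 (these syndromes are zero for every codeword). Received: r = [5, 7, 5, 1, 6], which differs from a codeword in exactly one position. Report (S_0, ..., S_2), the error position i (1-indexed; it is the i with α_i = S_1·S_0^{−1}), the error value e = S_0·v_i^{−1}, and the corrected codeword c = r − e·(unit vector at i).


S = (9, 5, 4), error at position 3, error magnitude e = 1, c = [5, 7, 4, 1, 6].

Step 1: column multipliers v_i = (∏_{j≠i}(α_i − α_j))^{−1} mod 11.
  i = 1 (α = 6): (6−1)(6−3)(6−5)(6−9) = 5·3·1·(−3) = −45 ≡ 10, so v_1 = 10^{−1} = 10 (mod 11).
  i = 2 (α = 1): (1−6)(1−3)(1−5)(1−9) = (−5)·(−2)·(−4)·(−8) = 320 ≡ 1, so v_2 = 1^{−1} = 1 (mod 11).
  i = 3 (α = 3): (3−6)(3−1)(3−5)(3−9) = (−3)·2·(−2)·(−6) = −72 ≡ 5, so v_3 = 5^{−1} = 9 (mod 11).
  i = 4 (α = 5): (5−6)(5−1)(5−3)(5−9) = (−1)·4·2·(−4) = 32 ≡ 10, so v_4 = 10^{−1} = 10 (mod 11).
  i = 5 (α = 9): (9−6)(9−1)(9−3)(9−5) = 3·8·6·4 = 576 ≡ 4, so v_5 = 4^{−1} = 3 (mod 11).
  v = [10, 1, 9, 10, 3].
Step 2: syndromes of r = [5, 7, 5, 1, 6] (all sums mod 11).
  S_0 = Σ v_i r_i = 10·5 + 1·7 + 9·5 + 10·1 + 3·6 = 130 ≡ 9.
  S_1 = Σ v_i α_i r_i = 10·6·5 + 1·1·7 + 9·3·5 + 10·5·1 + 3·9·6 = 654 ≡ 5.
  α_i^2 mod 11 = [3, 1, 9, 3, 4].
  S_2 = Σ v_i α_i^2 r_i = 10·3·5 + 1·1·7 + 9·9·5 + 10·3·1 + 3·4·6 = 664 ≡ 4.
  S = (9, 5, 4) ≠ 0, so r is not a codeword (an error is present).
Step 3: locate the error. For a single error e at position i, S_ℓ = v_i·e·α_i^ℓ, so α_err = S_1/S_0.
  S_0^{−1} = 9^{−1} = 5 (mod 11), so α_err = 5·5 = 25 ≡ 3 = α_3. Error position i = 3.
  Consistency check: S_2/S_1 = 4·9 = 36 ≡ 3 = α_err ✓ (single-error assumption holds).
Step 4: error magnitude e = S_0/v_3 = S_0·∏_{j≠3}(α_3 − α_j) = 9·5 = 45 ≡ 1 (mod 11).
Step 5: correct position 3: c_3 = r_3 − e = 5 − 1 ≡ 4 (mod 11). Hence c = [5, 7, 4, 1, 6].
  Check: interpolating c through the α_i gives m(x) = 3 + 4·x (degree < 2) with m(α_i) = c_i for every i, so c is indeed a codeword.


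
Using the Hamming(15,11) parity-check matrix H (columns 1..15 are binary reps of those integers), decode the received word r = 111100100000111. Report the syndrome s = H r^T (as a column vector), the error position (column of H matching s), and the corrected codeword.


s = (1, 1, 1, 1)^T, error position = 15, corrected codeword c = 111100100000110

Compute s = H r^T mod 2 one row at a time:
  s_1 = 0 + 0 + 0 + 0 + 0 + 1 + 1 + 1 = 3 ≡ 1 (mod 2).
  s_2 = 1 + 0 + 0 + 1 + 0 + 1 + 1 + 1 = 5 ≡ 1 (mod 2).
  s_3 = 1 + 1 + 0 + 1 + 0 + 0 + 1 + 1 = 5 ≡ 1 (mod 2).
  s_4 = 1 + 1 + 0 + 1 + 0 + 0 + 1 + 1 = 5 ≡ 1 (mod 2).
s = (1, 1, 1, 1)^T — this equals column 15 of H (binary 1111), so error is at position 15.
Correct: flip bit 15 of r = 111100100000111 to get c = 111100100000110.


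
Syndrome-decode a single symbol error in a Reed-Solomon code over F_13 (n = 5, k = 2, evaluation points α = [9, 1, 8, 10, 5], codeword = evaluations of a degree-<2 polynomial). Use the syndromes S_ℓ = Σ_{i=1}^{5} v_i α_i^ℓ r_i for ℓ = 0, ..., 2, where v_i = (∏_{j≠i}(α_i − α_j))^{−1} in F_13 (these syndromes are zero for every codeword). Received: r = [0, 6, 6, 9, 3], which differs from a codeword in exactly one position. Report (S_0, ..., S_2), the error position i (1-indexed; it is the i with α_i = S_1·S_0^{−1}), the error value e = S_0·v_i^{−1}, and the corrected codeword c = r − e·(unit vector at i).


S = (5, 1, 8), error at position 3, error magnitude e = 2, c = [0, 6, 4, 9, 3].

Step 1: column multipliers v_i = (∏_{j≠i}(α_i − α_j))^{−1} mod 13.
  i = 1 (α = 9): (9−1)(9−8)(9−10)(9−5) = 8·1·(−1)·4 = −32 ≡ 7, so v_1 = 7^{−1} = 2 (mod 13).
  i = 2 (α = 1): (1−9)(1−8)(1−10)(1−5) = (−8)·(−7)·(−9)·(−4) = 2016 ≡ 1, so v_2 = 1^{−1} = 1 (mod 13).
  i = 3 (α = 8): (8−9)(8−1)(8−10)(8−5) = (−1)·7·(−2)·3 = 42 ≡ 3, so v_3 = 3^{−1} = 9 (mod 13).
  i = 4 (α = 10): (10−9)(10−1)(10−8)(10−5) = 1·9·2·5 = 90 ≡ 12, so v_4 = 12^{−1} = 12 (mod 13).
  i = 5 (α = 5): (5−9)(5−1)(5−8)(5−10) = (−4)·4·(−3)·(−5) = −240 ≡ 7, so v_5 = 7^{−1} = 2 (mod 13).
  v = [2, 1, 9, 12, 2].
Step 2: syndromes of r = [0, 6, 6, 9, 3] (all sums mod 13).
  S_0 = Σ v_i r_i = 2·0 + 1·6 + 9·6 + 12·9 + 2·3 = 174 ≡ 5.
  S_1 = Σ v_i α_i r_i = 2·9·0 + 1·1·6 + 9·8·6 + 12·10·9 + 2·5·3 = 1548 ≡ 1.
  α_i^2 mod 13 = [3, 1, 12, 9, 12].
  S_2 = Σ v_i α_i^2 r_i = 2·3·0 + 1·1·6 + 9·12·6 + 12·9·9 + 2·12·3 = 1698 ≡ 8.
  S = (5, 1, 8) ≠ 0, so r is not a codeword (an error is present).
Step 3: locate the error. For a single error e at position i, S_ℓ = v_i·e·α_i^ℓ, so α_err = S_1/S_0.
  S_0^{−1} = 5^{−1} = 8 (mod 13), so α_err = 1·8 = 8 ≡ 8 = α_3. Error position i = 3.
  Consistency check: S_2/S_1 = 8·1 = 8 ≡ 8 = α_err ✓ (single-error assumption holds).
Step 4: error magnitude e = S_0/v_3 = S_0·∏_{j≠3}(α_3 − α_j) = 5·3 = 15 ≡ 2 (mod 13).
Step 5: correct position 3: c_3 = r_3 − e = 6 − 2 ≡ 4 (mod 13). Hence c = [0, 6, 4, 9, 3].
  Check: interpolating c through the α_i gives m(x) = 10 + 9·x (degree < 2) with m(α_i) = c_i for every i, so c is indeed a codeword.


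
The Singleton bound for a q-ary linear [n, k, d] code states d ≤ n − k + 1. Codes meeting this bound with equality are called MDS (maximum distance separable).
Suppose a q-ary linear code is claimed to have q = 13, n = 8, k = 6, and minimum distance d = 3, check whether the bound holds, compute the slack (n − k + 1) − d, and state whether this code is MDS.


Singleton RHS = n − k + 1 = 3, slack = 0, bound satisfied, MDS.

Singleton bound: d ≤ n − k + 1.
Here n = 8, k = 6, so n − k + 1 = 3.
Given d = 3, check d ≤ 3: YES.
Slack = (n − k + 1) − d = 0.
The code is MDS (slack = 0).
Description: the claimed parameters are [8, 6, 3]_13; such a code would be MDS (meets Singleton bound).


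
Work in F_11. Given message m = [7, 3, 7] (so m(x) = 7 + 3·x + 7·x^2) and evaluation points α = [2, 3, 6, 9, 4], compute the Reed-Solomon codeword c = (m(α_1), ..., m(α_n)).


c = [8, 2, 2, 7, 10]

Message polynomial: m(x) = 7 + 3·x + 7·x^2 (mod 11).
For each evaluation point α_i, compute m(α_i) mod 11:
  α_1 = 2: Horner steps 7 → 6 → 8, so m(2) = 8.
  α_2 = 3: Horner steps 7 → 2 → 2, so m(3) = 2.
  α_3 = 6: Horner steps 7 → 1 → 2, so m(6) = 2.
  α_4 = 9: Horner steps 7 → 0 → 7, so m(9) = 7.
  α_5 = 4: Horner steps 7 → 9 → 10, so m(4) = 10.
Codeword c = [8, 2, 2, 7, 10] ∈ F_11^5.


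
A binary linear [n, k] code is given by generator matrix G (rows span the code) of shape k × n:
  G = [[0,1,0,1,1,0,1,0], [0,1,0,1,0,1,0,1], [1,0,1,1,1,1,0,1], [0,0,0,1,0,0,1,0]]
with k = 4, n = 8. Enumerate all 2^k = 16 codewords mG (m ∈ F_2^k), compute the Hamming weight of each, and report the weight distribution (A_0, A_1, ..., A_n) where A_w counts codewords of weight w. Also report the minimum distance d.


Weight distribution: A_0 = 1, A_2 = 3, A_4 = 7, A_6 = 5. Minimum distance d = 2.

Enumerate all 2^4 = 16 messages m ∈ F_2^4.
For each, compute codeword c = mG in F_2^8, then tally its weight.
  m = 0000 → c = 00000000, weight = 0.
  m = 1000 → c = 01011010, weight = 4.
  m = 0100 → c = 01010101, weight = 4.
  m = 1100 → c = 00001111, weight = 4.
  m = 0010 → c = 10111101, weight = 6.
  m = 1010 → c = 11100111, weight = 6.
  m = 0110 → c = 11101000, weight = 4.
  m = 1110 → c = 10110010, weight = 4.
  m = 0001 → c = 00010010, weight = 2.
  m = 1001 → c = 01001000, weight = 2.
  m = 0101 → c = 01000111, weight = 4.
  m = 1101 → c = 00011101, weight = 4.
  m = 0011 → c = 10101111, weight = 6.
  m = 1011 → c = 11110101, weight = 6.
  m = 0111 → c = 11111010, weight = 6.
  m = 1111 → c = 10100000, weight = 2.
Tally weights:
  weight 0: 1 codewords.
  weight 2: 3 codewords.
  weight 4: 7 codewords.
  weight 6: 5 codewords.
Minimum distance d = smallest w > 0 with A_w > 0 = 2.
Sanity: Σ A_w = 16 = 2^4 = 16 ✓.


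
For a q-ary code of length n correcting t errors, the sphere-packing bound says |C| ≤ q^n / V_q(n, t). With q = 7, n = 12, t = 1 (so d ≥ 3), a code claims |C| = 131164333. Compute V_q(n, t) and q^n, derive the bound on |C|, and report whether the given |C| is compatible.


V_q(n, t) = 73, q^n = 13841287201, Hamming bound = 189606673, |C| = 131164333 ≤ bound (satisfied).

Step 1: Compute V_q(n, t) = Σ_{j=0}^1 C(n, j) (q−1)^j.
  j = 0: C(12,0)·(6)^0 = 1·1 = 1.
  j = 1: C(12,1)·(6)^1 = 12·6 = 72.
  V_q(n, t) = 1 + 72 = 73.
Step 2: q^n = 7^12 = 13841287201.
Step 3: Hamming bound ⌊q^n / V_q(n,t)⌋ = ⌊13841287201/73⌋ = 189606673.
Step 4: Compare |C| = 131164333 to 189606673: satisfied.
The claimed |C| lies below the Hamming bound.


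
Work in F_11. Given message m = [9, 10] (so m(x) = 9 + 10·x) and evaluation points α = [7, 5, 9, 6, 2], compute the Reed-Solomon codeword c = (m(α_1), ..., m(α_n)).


c = [2, 4, 0, 3, 7]

Message polynomial: m(x) = 9 + 10·x (mod 11).
For each evaluation point α_i, compute m(α_i) mod 11:
  α_1 = 7: Horner steps 10 → 2, so m(7) = 2.
  α_2 = 5: Horner steps 10 → 4, so m(5) = 4.
  α_3 = 9: Horner steps 10 → 0, so m(9) = 0.
  α_4 = 6: Horner steps 10 → 3, so m(6) = 3.
  α_5 = 2: Horner steps 10 → 7, so m(2) = 7.
Codeword c = [2, 4, 0, 3, 7] ∈ F_11^5.


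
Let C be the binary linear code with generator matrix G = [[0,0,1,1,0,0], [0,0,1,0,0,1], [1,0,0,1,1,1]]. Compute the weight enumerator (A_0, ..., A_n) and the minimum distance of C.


Weight distribution: A_0 = 1, A_2 = 4, A_4 = 3. Minimum distance d = 2.

Enumerate all 2^3 = 8 messages m ∈ F_2^3.
For each, compute codeword c = mG in F_2^6, then tally its weight.
  m = 000 → c = 000000, weight = 0.
  m = 100 → c = 001100, weight = 2.
  m = 010 → c = 001001, weight = 2.
  m = 110 → c = 000101, weight = 2.
  m = 001 → c = 100111, weight = 4.
  m = 101 → c = 101011, weight = 4.
  m = 011 → c = 101110, weight = 4.
  m = 111 → c = 100010, weight = 2.
Tally weights:
  weight 0: 1 codewords.
  weight 2: 4 codewords.
  weight 4: 3 codewords.
Minimum distance d = smallest w > 0 with A_w > 0 = 2.
Sanity: Σ A_w = 8 = 2^3 = 8 ✓.


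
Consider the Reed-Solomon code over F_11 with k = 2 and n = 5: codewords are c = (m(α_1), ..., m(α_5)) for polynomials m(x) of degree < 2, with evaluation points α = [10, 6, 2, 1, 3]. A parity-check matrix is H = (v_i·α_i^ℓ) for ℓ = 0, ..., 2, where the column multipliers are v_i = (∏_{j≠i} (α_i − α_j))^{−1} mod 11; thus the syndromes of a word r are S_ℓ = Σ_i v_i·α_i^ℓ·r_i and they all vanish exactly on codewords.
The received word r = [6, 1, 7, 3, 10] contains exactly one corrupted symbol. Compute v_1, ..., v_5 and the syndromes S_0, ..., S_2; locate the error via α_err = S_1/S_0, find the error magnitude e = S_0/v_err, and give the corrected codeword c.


S = (6, 7, 10), error at position 5, error magnitude e = 10, c = [6, 1, 7, 3, 0].

Step 1: column multipliers v_i = (∏_{j≠i}(α_i − α_j))^{−1} mod 11.
  i = 1 (α = 10): (10−6)(10−2)(10−1)(10−3) = 4·8·9·7 = 2016 ≡ 3, so v_1 = 3^{−1} = 4 (mod 11).
  i = 2 (α = 6): (6−10)(6−2)(6−1)(6−3) = (−4)·4·5·3 = −240 ≡ 2, so v_2 = 2^{−1} = 6 (mod 11).
  i = 3 (α = 2): (2−10)(2−6)(2−1)(2−3) = (−8)·(−4)·1·(−1) = −32 ≡ 1, so v_3 = 1^{−1} = 1 (mod 11).
  i = 4 (α = 1): (1−10)(1−6)(1−2)(1−3) = (−9)·(−5)·(−1)·(−2) = 90 ≡ 2, so v_4 = 2^{−1} = 6 (mod 11).
  i = 5 (α = 3): (3−10)(3−6)(3−2)(3−1) = (−7)·(−3)·1·2 = 42 ≡ 9, so v_5 = 9^{−1} = 5 (mod 11).
  v = [4, 6, 1, 6, 5].
Step 2: syndromes of r = [6, 1, 7, 3, 10] (all sums mod 11).
  S_0 = Σ v_i r_i = 4·6 + 6·1 + 1·7 + 6·3 + 5·10 = 105 ≡ 6.
  S_1 = Σ v_i α_i r_i = 4·10·6 + 6·6·1 + 1·2·7 + 6·1·3 + 5·3·10 = 458 ≡ 7.
  α_i^2 mod 11 = [1, 3, 4, 1, 9].
  S_2 = Σ v_i α_i^2 r_i = 4·1·6 + 6·3·1 + 1·4·7 + 6·1·3 + 5·9·10 = 538 ≡ 10.
  S = (6, 7, 10) ≠ 0, so r is not a codeword (an error is present).
Step 3: locate the error. For a single error e at position i, S_ℓ = v_i·e·α_i^ℓ, so α_err = S_1/S_0.
  S_0^{−1} = 6^{−1} = 2 (mod 11), so α_err = 7·2 = 14 ≡ 3 = α_5. Error position i = 5.
  Consistency check: S_2/S_1 = 10·8 = 80 ≡ 3 = α_err ✓ (single-error assumption holds).
Step 4: error magnitude e = S_0/v_5 = S_0·∏_{j≠5}(α_5 − α_j) = 6·9 = 54 ≡ 10 (mod 11).
Step 5: correct position 5: c_5 = r_5 − e = 10 − 10 ≡ 0 (mod 11). Hence c = [6, 1, 7, 3, 0].
  Check: interpolating c through the α_i gives m(x) = 10 + 4·x (degree < 2) with m(α_i) = c_i for every i, so c is indeed a codeword.
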